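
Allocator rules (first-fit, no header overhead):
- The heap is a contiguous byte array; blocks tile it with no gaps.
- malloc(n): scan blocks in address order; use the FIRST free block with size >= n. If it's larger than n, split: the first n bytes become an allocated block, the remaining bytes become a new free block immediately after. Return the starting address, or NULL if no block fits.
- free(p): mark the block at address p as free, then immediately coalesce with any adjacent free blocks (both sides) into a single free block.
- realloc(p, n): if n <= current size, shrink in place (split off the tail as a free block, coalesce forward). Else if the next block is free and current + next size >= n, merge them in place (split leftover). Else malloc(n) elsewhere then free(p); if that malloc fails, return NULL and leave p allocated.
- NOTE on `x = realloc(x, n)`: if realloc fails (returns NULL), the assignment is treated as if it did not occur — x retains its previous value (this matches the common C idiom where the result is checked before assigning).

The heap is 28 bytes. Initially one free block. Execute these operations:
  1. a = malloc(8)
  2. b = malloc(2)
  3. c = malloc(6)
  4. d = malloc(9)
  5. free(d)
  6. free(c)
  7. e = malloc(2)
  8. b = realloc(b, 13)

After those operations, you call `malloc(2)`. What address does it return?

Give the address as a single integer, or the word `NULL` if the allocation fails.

Op 1: a = malloc(8) -> a = 0; heap: [0-7 ALLOC][8-27 FREE]
Op 2: b = malloc(2) -> b = 8; heap: [0-7 ALLOC][8-9 ALLOC][10-27 FREE]
Op 3: c = malloc(6) -> c = 10; heap: [0-7 ALLOC][8-9 ALLOC][10-15 ALLOC][16-27 FREE]
Op 4: d = malloc(9) -> d = 16; heap: [0-7 ALLOC][8-9 ALLOC][10-15 ALLOC][16-24 ALLOC][25-27 FREE]
Op 5: free(d) -> (freed d); heap: [0-7 ALLOC][8-9 ALLOC][10-15 ALLOC][16-27 FREE]
Op 6: free(c) -> (freed c); heap: [0-7 ALLOC][8-9 ALLOC][10-27 FREE]
Op 7: e = malloc(2) -> e = 10; heap: [0-7 ALLOC][8-9 ALLOC][10-11 ALLOC][12-27 FREE]
Op 8: b = realloc(b, 13) -> b = 12; heap: [0-7 ALLOC][8-9 FREE][10-11 ALLOC][12-24 ALLOC][25-27 FREE]
malloc(2): first-fit scan over [0-7 ALLOC][8-9 FREE][10-11 ALLOC][12-24 ALLOC][25-27 FREE] -> 8

Answer: 8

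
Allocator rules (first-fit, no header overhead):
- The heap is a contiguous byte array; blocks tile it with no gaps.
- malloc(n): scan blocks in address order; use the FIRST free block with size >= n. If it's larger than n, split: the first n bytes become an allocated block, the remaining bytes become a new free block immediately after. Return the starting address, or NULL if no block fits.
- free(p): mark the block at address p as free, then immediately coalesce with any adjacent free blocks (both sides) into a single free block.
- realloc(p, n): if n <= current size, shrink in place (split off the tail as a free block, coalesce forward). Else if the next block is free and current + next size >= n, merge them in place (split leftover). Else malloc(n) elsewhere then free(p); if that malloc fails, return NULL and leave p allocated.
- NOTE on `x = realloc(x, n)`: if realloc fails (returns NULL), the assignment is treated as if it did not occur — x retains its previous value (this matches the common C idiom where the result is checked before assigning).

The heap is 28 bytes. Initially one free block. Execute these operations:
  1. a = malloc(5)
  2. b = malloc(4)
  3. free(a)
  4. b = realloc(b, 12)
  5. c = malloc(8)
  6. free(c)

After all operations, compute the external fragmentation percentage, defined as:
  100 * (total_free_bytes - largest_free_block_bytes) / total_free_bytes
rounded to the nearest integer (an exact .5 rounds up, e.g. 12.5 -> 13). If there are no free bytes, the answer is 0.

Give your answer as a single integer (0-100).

Answer: 31

Derivation:
Op 1: a = malloc(5) -> a = 0; heap: [0-4 ALLOC][5-27 FREE]
Op 2: b = malloc(4) -> b = 5; heap: [0-4 ALLOC][5-8 ALLOC][9-27 FREE]
Op 3: free(a) -> (freed a); heap: [0-4 FREE][5-8 ALLOC][9-27 FREE]
Op 4: b = realloc(b, 12) -> b = 5; heap: [0-4 FREE][5-16 ALLOC][17-27 FREE]
Op 5: c = malloc(8) -> c = 17; heap: [0-4 FREE][5-16 ALLOC][17-24 ALLOC][25-27 FREE]
Op 6: free(c) -> (freed c); heap: [0-4 FREE][5-16 ALLOC][17-27 FREE]
Free blocks: [5 11] total_free=16 largest=11 -> 100*(16-11)/16 = 500/16 = 31.25 -> rounds to 31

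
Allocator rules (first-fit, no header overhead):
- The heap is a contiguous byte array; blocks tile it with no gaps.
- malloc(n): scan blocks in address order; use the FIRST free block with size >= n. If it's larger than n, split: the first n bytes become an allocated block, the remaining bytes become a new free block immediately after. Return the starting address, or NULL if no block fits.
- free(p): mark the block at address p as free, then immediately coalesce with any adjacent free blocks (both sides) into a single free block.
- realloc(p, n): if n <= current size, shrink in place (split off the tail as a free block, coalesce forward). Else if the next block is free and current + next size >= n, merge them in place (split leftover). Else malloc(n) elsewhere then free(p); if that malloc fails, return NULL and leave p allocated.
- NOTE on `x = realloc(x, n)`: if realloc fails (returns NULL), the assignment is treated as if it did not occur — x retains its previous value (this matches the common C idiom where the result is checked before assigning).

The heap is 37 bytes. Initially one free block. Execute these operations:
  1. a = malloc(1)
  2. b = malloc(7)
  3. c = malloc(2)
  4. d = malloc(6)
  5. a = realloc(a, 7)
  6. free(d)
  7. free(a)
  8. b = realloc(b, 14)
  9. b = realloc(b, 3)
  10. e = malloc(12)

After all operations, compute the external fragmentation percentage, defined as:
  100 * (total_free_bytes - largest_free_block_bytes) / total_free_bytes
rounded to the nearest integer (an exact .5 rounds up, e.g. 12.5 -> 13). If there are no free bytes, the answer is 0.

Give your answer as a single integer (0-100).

Answer: 40

Derivation:
Op 1: a = malloc(1) -> a = 0; heap: [0-0 ALLOC][1-36 FREE]
Op 2: b = malloc(7) -> b = 1; heap: [0-0 ALLOC][1-7 ALLOC][8-36 FREE]
Op 3: c = malloc(2) -> c = 8; heap: [0-0 ALLOC][1-7 ALLOC][8-9 ALLOC][10-36 FREE]
Op 4: d = malloc(6) -> d = 10; heap: [0-0 ALLOC][1-7 ALLOC][8-9 ALLOC][10-15 ALLOC][16-36 FREE]
Op 5: a = realloc(a, 7) -> a = 16; heap: [0-0 FREE][1-7 ALLOC][8-9 ALLOC][10-15 ALLOC][16-22 ALLOC][23-36 FREE]
Op 6: free(d) -> (freed d); heap: [0-0 FREE][1-7 ALLOC][8-9 ALLOC][10-15 FREE][16-22 ALLOC][23-36 FREE]
Op 7: free(a) -> (freed a); heap: [0-0 FREE][1-7 ALLOC][8-9 ALLOC][10-36 FREE]
Op 8: b = realloc(b, 14) -> b = 10; heap: [0-7 FREE][8-9 ALLOC][10-23 ALLOC][24-36 FREE]
Op 9: b = realloc(b, 3) -> b = 10; heap: [0-7 FREE][8-9 ALLOC][10-12 ALLOC][13-36 FREE]
Op 10: e = malloc(12) -> e = 13; heap: [0-7 FREE][8-9 ALLOC][10-12 ALLOC][13-24 ALLOC][25-36 FREE]
Free blocks: [8 12] total_free=20 largest=12 -> 100*(20-12)/20 = 800/20 = 40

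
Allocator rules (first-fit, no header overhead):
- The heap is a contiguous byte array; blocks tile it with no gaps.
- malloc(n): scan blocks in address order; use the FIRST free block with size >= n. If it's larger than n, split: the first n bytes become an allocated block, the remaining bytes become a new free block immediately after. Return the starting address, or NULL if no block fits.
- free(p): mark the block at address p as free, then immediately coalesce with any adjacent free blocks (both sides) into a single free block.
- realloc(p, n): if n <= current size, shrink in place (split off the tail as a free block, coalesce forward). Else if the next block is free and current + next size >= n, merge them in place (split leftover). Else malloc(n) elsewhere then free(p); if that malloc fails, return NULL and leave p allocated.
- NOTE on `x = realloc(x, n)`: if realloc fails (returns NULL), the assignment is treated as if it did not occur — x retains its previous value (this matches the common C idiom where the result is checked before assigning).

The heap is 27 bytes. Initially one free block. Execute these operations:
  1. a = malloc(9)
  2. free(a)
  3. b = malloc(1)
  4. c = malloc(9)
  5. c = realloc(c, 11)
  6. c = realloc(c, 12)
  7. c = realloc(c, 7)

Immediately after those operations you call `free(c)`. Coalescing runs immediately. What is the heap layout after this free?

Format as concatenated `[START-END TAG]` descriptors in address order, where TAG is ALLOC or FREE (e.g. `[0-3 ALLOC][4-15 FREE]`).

Op 1: a = malloc(9) -> a = 0; heap: [0-8 ALLOC][9-26 FREE]
Op 2: free(a) -> (freed a); heap: [0-26 FREE]
Op 3: b = malloc(1) -> b = 0; heap: [0-0 ALLOC][1-26 FREE]
Op 4: c = malloc(9) -> c = 1; heap: [0-0 ALLOC][1-9 ALLOC][10-26 FREE]
Op 5: c = realloc(c, 11) -> c = 1; heap: [0-0 ALLOC][1-11 ALLOC][12-26 FREE]
Op 6: c = realloc(c, 12) -> c = 1; heap: [0-0 ALLOC][1-12 ALLOC][13-26 FREE]
Op 7: c = realloc(c, 7) -> c = 1; heap: [0-0 ALLOC][1-7 ALLOC][8-26 FREE]
free(c): c = 1 -> block [1-7 ALLOC]; mark free, coalesce with adjacent free neighbors -> [0-0 ALLOC][1-26 FREE]

Answer: [0-0 ALLOC][1-26 FREE]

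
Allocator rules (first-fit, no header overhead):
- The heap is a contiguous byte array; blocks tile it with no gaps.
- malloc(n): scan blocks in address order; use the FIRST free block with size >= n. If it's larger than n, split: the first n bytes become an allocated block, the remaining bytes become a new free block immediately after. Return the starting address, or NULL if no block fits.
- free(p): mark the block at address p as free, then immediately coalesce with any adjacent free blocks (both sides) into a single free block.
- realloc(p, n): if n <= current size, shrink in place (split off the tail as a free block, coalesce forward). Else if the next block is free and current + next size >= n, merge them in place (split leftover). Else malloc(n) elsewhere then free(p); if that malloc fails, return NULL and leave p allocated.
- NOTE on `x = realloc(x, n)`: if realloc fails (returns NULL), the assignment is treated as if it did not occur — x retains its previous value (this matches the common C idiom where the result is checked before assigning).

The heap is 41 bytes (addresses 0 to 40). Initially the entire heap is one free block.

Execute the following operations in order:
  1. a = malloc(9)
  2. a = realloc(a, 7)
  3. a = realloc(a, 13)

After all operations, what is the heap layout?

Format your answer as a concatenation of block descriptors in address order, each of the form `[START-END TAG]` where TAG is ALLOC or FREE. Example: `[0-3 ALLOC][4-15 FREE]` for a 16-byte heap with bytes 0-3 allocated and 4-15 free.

Op 1: a = malloc(9) -> a = 0; heap: [0-8 ALLOC][9-40 FREE]
Op 2: a = realloc(a, 7) -> a = 0; heap: [0-6 ALLOC][7-40 FREE]
Op 3: a = realloc(a, 13) -> a = 0; heap: [0-12 ALLOC][13-40 FREE]

Answer: [0-12 ALLOC][13-40 FREE]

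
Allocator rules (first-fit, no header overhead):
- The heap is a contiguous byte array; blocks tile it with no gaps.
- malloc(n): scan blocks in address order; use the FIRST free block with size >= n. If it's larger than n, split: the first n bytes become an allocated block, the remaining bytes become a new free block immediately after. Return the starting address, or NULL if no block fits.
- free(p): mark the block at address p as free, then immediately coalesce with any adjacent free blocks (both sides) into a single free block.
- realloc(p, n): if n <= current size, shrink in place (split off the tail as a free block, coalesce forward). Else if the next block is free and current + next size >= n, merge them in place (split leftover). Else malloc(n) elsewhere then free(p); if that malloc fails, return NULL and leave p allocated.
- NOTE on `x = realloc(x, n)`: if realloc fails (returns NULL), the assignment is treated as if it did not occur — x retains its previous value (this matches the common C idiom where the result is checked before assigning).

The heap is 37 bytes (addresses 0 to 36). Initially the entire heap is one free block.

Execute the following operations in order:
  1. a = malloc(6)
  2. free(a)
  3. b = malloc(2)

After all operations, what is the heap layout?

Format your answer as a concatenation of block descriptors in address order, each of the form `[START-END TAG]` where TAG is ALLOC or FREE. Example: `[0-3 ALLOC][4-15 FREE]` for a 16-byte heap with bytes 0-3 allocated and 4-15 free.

Answer: [0-1 ALLOC][2-36 FREE]

Derivation:
Op 1: a = malloc(6) -> a = 0; heap: [0-5 ALLOC][6-36 FREE]
Op 2: free(a) -> (freed a); heap: [0-36 FREE]
Op 3: b = malloc(2) -> b = 0; heap: [0-1 ALLOC][2-36 FREE]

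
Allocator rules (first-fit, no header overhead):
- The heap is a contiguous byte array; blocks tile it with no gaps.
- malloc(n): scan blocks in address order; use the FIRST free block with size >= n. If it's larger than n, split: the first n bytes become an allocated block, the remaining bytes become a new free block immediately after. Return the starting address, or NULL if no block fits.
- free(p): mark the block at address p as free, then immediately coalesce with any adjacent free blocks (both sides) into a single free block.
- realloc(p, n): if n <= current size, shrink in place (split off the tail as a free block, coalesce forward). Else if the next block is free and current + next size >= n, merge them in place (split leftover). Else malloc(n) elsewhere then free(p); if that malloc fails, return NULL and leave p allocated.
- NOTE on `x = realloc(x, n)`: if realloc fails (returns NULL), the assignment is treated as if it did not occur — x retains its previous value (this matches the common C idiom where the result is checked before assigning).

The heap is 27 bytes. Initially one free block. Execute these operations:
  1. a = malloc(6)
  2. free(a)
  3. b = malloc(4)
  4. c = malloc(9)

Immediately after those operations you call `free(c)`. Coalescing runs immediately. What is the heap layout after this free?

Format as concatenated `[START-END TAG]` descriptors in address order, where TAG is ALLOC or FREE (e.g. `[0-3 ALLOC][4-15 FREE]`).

Op 1: a = malloc(6) -> a = 0; heap: [0-5 ALLOC][6-26 FREE]
Op 2: free(a) -> (freed a); heap: [0-26 FREE]
Op 3: b = malloc(4) -> b = 0; heap: [0-3 ALLOC][4-26 FREE]
Op 4: c = malloc(9) -> c = 4; heap: [0-3 ALLOC][4-12 ALLOC][13-26 FREE]
free(c): c = 4 -> block [4-12 ALLOC]; mark free, coalesce with adjacent free neighbors -> [0-3 ALLOC][4-26 FREE]

Answer: [0-3 ALLOC][4-26 FREE]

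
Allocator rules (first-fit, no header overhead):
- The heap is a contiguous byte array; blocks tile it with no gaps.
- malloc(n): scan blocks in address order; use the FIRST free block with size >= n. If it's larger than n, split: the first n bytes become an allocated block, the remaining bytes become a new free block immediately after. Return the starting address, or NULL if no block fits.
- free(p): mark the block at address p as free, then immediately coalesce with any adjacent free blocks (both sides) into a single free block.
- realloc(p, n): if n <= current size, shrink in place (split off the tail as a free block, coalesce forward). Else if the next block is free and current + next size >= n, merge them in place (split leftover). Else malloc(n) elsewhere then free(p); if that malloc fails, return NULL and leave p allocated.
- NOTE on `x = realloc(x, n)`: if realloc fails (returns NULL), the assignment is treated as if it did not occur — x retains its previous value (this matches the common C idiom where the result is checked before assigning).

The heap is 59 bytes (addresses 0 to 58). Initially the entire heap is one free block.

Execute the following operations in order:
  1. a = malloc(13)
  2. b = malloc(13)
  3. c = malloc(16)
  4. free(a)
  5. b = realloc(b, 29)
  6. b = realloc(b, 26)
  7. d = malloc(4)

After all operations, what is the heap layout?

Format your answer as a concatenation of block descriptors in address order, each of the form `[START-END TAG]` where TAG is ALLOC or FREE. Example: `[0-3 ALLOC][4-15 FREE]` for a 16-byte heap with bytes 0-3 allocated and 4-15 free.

Op 1: a = malloc(13) -> a = 0; heap: [0-12 ALLOC][13-58 FREE]
Op 2: b = malloc(13) -> b = 13; heap: [0-12 ALLOC][13-25 ALLOC][26-58 FREE]
Op 3: c = malloc(16) -> c = 26; heap: [0-12 ALLOC][13-25 ALLOC][26-41 ALLOC][42-58 FREE]
Op 4: free(a) -> (freed a); heap: [0-12 FREE][13-25 ALLOC][26-41 ALLOC][42-58 FREE]
Op 5: b = realloc(b, 29) -> NULL (b unchanged); heap: [0-12 FREE][13-25 ALLOC][26-41 ALLOC][42-58 FREE]
Op 6: b = realloc(b, 26) -> NULL (b unchanged); heap: [0-12 FREE][13-25 ALLOC][26-41 ALLOC][42-58 FREE]
Op 7: d = malloc(4) -> d = 0; heap: [0-3 ALLOC][4-12 FREE][13-25 ALLOC][26-41 ALLOC][42-58 FREE]

Answer: [0-3 ALLOC][4-12 FREE][13-25 ALLOC][26-41 ALLOC][42-58 FREE]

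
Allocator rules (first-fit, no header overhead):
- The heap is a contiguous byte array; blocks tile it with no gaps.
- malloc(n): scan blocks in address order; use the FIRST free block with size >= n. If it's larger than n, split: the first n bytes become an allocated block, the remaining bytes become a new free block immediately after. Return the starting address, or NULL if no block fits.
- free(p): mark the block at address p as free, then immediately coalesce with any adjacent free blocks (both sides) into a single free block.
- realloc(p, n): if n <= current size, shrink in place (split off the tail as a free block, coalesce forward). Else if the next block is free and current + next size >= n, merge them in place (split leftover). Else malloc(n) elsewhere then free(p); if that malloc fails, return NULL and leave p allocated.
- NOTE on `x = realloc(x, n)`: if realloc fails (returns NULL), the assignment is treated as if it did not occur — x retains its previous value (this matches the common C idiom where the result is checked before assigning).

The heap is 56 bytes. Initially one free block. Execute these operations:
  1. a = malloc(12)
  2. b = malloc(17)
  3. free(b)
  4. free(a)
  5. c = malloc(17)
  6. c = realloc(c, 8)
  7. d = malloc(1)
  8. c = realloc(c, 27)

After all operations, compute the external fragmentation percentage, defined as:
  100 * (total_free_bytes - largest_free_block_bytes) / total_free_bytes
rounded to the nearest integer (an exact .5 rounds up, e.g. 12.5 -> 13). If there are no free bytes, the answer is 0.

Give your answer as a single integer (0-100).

Answer: 29

Derivation:
Op 1: a = malloc(12) -> a = 0; heap: [0-11 ALLOC][12-55 FREE]
Op 2: b = malloc(17) -> b = 12; heap: [0-11 ALLOC][12-28 ALLOC][29-55 FREE]
Op 3: free(b) -> (freed b); heap: [0-11 ALLOC][12-55 FREE]
Op 4: free(a) -> (freed a); heap: [0-55 FREE]
Op 5: c = malloc(17) -> c = 0; heap: [0-16 ALLOC][17-55 FREE]
Op 6: c = realloc(c, 8) -> c = 0; heap: [0-7 ALLOC][8-55 FREE]
Op 7: d = malloc(1) -> d = 8; heap: [0-7 ALLOC][8-8 ALLOC][9-55 FREE]
Op 8: c = realloc(c, 27) -> c = 9; heap: [0-7 FREE][8-8 ALLOC][9-35 ALLOC][36-55 FREE]
Free blocks: [8 20] total_free=28 largest=20 -> 100*(28-20)/28 = 800/28 ≈ 28.571 -> rounds to 29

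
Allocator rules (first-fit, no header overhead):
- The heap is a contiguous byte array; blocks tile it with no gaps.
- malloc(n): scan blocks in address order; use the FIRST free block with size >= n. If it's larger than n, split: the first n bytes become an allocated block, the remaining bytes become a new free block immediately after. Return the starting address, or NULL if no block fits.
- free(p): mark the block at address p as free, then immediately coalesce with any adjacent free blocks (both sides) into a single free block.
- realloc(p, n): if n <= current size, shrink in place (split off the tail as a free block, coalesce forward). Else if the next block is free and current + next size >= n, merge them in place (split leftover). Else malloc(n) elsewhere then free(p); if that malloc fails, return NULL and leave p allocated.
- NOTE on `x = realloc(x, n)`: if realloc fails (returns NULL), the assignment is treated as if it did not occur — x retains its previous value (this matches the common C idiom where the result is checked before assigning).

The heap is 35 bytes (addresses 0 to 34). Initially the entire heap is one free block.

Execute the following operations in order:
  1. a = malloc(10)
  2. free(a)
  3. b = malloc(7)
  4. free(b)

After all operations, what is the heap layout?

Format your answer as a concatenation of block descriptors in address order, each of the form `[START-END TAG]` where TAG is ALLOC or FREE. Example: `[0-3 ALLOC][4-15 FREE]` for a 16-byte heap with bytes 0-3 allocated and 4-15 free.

Op 1: a = malloc(10) -> a = 0; heap: [0-9 ALLOC][10-34 FREE]
Op 2: free(a) -> (freed a); heap: [0-34 FREE]
Op 3: b = malloc(7) -> b = 0; heap: [0-6 ALLOC][7-34 FREE]
Op 4: free(b) -> (freed b); heap: [0-34 FREE]

Answer: [0-34 FREE]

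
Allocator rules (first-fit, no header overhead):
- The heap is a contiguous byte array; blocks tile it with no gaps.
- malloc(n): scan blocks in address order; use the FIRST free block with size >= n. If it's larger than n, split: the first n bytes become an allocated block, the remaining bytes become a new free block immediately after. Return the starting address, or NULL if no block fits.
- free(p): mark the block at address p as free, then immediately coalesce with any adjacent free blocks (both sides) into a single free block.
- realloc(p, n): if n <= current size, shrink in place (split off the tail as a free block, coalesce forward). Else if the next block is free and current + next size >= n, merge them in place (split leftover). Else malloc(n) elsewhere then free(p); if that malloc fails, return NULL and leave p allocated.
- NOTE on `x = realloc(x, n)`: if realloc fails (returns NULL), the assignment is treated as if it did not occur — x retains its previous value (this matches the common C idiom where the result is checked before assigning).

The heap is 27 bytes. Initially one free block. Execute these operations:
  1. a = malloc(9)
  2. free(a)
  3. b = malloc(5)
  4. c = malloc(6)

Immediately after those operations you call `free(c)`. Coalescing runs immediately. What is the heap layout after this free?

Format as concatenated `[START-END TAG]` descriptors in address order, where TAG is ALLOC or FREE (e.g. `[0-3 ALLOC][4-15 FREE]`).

Answer: [0-4 ALLOC][5-26 FREE]

Derivation:
Op 1: a = malloc(9) -> a = 0; heap: [0-8 ALLOC][9-26 FREE]
Op 2: free(a) -> (freed a); heap: [0-26 FREE]
Op 3: b = malloc(5) -> b = 0; heap: [0-4 ALLOC][5-26 FREE]
Op 4: c = malloc(6) -> c = 5; heap: [0-4 ALLOC][5-10 ALLOC][11-26 FREE]
free(c): c = 5 -> block [5-10 ALLOC]; mark free, coalesce with adjacent free neighbors -> [0-4 ALLOC][5-26 FREE]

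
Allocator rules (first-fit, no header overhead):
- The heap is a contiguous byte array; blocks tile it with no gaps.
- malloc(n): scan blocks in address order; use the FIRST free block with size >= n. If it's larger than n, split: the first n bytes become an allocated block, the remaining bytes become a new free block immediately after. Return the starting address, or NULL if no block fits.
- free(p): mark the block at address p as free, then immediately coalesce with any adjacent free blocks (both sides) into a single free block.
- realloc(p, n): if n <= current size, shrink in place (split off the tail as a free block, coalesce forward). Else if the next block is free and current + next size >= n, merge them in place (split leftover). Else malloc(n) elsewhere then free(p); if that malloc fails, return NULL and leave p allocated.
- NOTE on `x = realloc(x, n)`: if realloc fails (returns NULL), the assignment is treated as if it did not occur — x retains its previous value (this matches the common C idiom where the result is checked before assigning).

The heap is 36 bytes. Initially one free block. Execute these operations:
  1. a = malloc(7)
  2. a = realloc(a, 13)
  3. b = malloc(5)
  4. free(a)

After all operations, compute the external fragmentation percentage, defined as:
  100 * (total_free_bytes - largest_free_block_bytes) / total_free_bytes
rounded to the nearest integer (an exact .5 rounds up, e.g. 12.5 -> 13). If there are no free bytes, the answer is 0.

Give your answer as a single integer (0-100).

Answer: 42

Derivation:
Op 1: a = malloc(7) -> a = 0; heap: [0-6 ALLOC][7-35 FREE]
Op 2: a = realloc(a, 13) -> a = 0; heap: [0-12 ALLOC][13-35 FREE]
Op 3: b = malloc(5) -> b = 13; heap: [0-12 ALLOC][13-17 ALLOC][18-35 FREE]
Op 4: free(a) -> (freed a); heap: [0-12 FREE][13-17 ALLOC][18-35 FREE]
Free blocks: [13 18] total_free=31 largest=18 -> 100*(31-18)/31 = 1300/31 ≈ 41.935 -> rounds to 42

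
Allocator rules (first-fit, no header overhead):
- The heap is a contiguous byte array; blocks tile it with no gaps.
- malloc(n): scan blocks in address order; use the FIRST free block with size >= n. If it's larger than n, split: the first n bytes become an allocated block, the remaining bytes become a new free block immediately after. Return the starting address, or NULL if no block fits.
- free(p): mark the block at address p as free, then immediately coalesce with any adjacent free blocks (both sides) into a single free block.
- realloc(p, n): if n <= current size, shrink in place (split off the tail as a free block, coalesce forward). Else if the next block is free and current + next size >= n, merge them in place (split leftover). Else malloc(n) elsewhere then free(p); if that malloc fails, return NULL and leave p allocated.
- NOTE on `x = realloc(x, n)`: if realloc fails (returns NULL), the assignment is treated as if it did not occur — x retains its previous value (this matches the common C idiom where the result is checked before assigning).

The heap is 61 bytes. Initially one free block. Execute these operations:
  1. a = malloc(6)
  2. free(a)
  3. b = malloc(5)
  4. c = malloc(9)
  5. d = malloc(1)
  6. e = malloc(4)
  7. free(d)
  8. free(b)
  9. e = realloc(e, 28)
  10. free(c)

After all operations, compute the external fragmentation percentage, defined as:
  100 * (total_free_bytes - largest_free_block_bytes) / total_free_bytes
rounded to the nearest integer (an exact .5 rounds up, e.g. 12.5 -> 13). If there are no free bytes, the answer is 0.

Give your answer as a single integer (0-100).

Answer: 45

Derivation:
Op 1: a = malloc(6) -> a = 0; heap: [0-5 ALLOC][6-60 FREE]
Op 2: free(a) -> (freed a); heap: [0-60 FREE]
Op 3: b = malloc(5) -> b = 0; heap: [0-4 ALLOC][5-60 FREE]
Op 4: c = malloc(9) -> c = 5; heap: [0-4 ALLOC][5-13 ALLOC][14-60 FREE]
Op 5: d = malloc(1) -> d = 14; heap: [0-4 ALLOC][5-13 ALLOC][14-14 ALLOC][15-60 FREE]
Op 6: e = malloc(4) -> e = 15; heap: [0-4 ALLOC][5-13 ALLOC][14-14 ALLOC][15-18 ALLOC][19-60 FREE]
Op 7: free(d) -> (freed d); heap: [0-4 ALLOC][5-13 ALLOC][14-14 FREE][15-18 ALLOC][19-60 FREE]
Op 8: free(b) -> (freed b); heap: [0-4 FREE][5-13 ALLOC][14-14 FREE][15-18 ALLOC][19-60 FREE]
Op 9: e = realloc(e, 28) -> e = 15; heap: [0-4 FREE][5-13 ALLOC][14-14 FREE][15-42 ALLOC][43-60 FREE]
Op 10: free(c) -> (freed c); heap: [0-14 FREE][15-42 ALLOC][43-60 FREE]
Free blocks: [15 18] total_free=33 largest=18 -> 100*(33-18)/33 = 1500/33 ≈ 45.455 -> rounds to 45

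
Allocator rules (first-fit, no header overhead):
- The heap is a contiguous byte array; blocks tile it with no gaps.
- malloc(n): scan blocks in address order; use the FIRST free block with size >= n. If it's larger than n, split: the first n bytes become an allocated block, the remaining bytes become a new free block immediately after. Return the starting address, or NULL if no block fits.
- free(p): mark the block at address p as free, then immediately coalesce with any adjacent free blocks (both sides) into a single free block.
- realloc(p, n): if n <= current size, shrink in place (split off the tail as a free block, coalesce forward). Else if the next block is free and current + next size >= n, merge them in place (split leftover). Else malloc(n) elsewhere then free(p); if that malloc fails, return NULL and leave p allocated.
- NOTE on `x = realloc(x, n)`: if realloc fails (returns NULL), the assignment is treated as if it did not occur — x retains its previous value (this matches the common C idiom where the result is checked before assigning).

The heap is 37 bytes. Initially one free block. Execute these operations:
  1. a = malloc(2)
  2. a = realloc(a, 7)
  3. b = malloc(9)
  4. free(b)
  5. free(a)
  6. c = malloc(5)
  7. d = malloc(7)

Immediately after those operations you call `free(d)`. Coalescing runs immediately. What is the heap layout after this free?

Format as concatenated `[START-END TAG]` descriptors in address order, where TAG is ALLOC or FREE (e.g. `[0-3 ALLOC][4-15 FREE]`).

Op 1: a = malloc(2) -> a = 0; heap: [0-1 ALLOC][2-36 FREE]
Op 2: a = realloc(a, 7) -> a = 0; heap: [0-6 ALLOC][7-36 FREE]
Op 3: b = malloc(9) -> b = 7; heap: [0-6 ALLOC][7-15 ALLOC][16-36 FREE]
Op 4: free(b) -> (freed b); heap: [0-6 ALLOC][7-36 FREE]
Op 5: free(a) -> (freed a); heap: [0-36 FREE]
Op 6: c = malloc(5) -> c = 0; heap: [0-4 ALLOC][5-36 FREE]
Op 7: d = malloc(7) -> d = 5; heap: [0-4 ALLOC][5-11 ALLOC][12-36 FREE]
free(d): d = 5 -> block [5-11 ALLOC]; mark free, coalesce with adjacent free neighbors -> [0-4 ALLOC][5-36 FREE]

Answer: [0-4 ALLOC][5-36 FREE]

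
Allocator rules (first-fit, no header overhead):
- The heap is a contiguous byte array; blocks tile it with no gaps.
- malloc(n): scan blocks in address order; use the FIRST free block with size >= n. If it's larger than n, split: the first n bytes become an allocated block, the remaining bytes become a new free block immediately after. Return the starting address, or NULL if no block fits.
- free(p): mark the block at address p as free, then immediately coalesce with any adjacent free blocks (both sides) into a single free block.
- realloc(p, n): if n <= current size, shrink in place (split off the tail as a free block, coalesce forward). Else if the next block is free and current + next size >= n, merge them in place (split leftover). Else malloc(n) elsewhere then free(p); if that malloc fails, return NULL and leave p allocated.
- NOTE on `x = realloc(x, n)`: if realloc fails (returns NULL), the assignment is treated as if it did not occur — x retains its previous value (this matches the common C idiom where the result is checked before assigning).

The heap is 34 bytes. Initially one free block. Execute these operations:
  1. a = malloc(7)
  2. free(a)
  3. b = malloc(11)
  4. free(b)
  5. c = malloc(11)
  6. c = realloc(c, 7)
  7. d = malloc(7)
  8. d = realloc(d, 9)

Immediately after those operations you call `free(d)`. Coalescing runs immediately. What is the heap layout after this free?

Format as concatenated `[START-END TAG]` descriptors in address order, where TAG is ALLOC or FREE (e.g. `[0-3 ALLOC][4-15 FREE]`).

Answer: [0-6 ALLOC][7-33 FREE]

Derivation:
Op 1: a = malloc(7) -> a = 0; heap: [0-6 ALLOC][7-33 FREE]
Op 2: free(a) -> (freed a); heap: [0-33 FREE]
Op 3: b = malloc(11) -> b = 0; heap: [0-10 ALLOC][11-33 FREE]
Op 4: free(b) -> (freed b); heap: [0-33 FREE]
Op 5: c = malloc(11) -> c = 0; heap: [0-10 ALLOC][11-33 FREE]
Op 6: c = realloc(c, 7) -> c = 0; heap: [0-6 ALLOC][7-33 FREE]
Op 7: d = malloc(7) -> d = 7; heap: [0-6 ALLOC][7-13 ALLOC][14-33 FREE]
Op 8: d = realloc(d, 9) -> d = 7; heap: [0-6 ALLOC][7-15 ALLOC][16-33 FREE]
free(d): d = 7 -> block [7-15 ALLOC]; mark free, coalesce with adjacent free neighbors -> [0-6 ALLOC][7-33 FREE]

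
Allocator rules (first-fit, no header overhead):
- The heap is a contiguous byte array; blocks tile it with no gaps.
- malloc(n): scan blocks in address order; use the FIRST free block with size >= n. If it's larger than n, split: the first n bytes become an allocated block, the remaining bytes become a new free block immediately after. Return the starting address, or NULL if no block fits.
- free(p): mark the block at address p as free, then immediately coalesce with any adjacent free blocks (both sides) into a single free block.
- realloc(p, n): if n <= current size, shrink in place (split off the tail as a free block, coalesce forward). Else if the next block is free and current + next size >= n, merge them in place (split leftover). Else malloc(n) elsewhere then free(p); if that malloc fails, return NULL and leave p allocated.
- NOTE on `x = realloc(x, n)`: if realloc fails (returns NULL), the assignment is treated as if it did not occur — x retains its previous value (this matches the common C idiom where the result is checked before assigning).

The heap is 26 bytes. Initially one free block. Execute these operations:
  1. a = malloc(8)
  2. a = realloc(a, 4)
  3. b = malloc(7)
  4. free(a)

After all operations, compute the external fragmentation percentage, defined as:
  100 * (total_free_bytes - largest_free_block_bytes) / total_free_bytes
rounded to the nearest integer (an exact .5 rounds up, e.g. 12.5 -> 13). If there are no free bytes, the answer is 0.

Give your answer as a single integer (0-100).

Op 1: a = malloc(8) -> a = 0; heap: [0-7 ALLOC][8-25 FREE]
Op 2: a = realloc(a, 4) -> a = 0; heap: [0-3 ALLOC][4-25 FREE]
Op 3: b = malloc(7) -> b = 4; heap: [0-3 ALLOC][4-10 ALLOC][11-25 FREE]
Op 4: free(a) -> (freed a); heap: [0-3 FREE][4-10 ALLOC][11-25 FREE]
Free blocks: [4 15] total_free=19 largest=15 -> 100*(19-15)/19 = 400/19 ≈ 21.053 -> rounds to 21

Answer: 21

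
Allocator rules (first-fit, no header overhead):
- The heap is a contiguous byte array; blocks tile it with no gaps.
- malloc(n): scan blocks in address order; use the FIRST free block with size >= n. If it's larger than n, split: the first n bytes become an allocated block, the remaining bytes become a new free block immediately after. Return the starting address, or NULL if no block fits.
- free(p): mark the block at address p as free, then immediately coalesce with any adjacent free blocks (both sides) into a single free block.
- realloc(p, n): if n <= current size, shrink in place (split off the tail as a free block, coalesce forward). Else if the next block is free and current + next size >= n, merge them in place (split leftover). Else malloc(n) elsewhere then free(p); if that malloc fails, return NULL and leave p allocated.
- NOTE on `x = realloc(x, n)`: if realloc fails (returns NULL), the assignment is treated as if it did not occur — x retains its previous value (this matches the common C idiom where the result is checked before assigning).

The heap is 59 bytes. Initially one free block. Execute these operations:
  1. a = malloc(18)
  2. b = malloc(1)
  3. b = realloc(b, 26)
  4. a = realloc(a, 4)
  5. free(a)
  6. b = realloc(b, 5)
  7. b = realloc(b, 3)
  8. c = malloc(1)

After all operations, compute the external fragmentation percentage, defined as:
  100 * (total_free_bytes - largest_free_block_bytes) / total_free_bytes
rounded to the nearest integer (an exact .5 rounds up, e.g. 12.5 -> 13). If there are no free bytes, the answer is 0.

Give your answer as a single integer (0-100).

Op 1: a = malloc(18) -> a = 0; heap: [0-17 ALLOC][18-58 FREE]
Op 2: b = malloc(1) -> b = 18; heap: [0-17 ALLOC][18-18 ALLOC][19-58 FREE]
Op 3: b = realloc(b, 26) -> b = 18; heap: [0-17 ALLOC][18-43 ALLOC][44-58 FREE]
Op 4: a = realloc(a, 4) -> a = 0; heap: [0-3 ALLOC][4-17 FREE][18-43 ALLOC][44-58 FREE]
Op 5: free(a) -> (freed a); heap: [0-17 FREE][18-43 ALLOC][44-58 FREE]
Op 6: b = realloc(b, 5) -> b = 18; heap: [0-17 FREE][18-22 ALLOC][23-58 FREE]
Op 7: b = realloc(b, 3) -> b = 18; heap: [0-17 FREE][18-20 ALLOC][21-58 FREE]
Op 8: c = malloc(1) -> c = 0; heap: [0-0 ALLOC][1-17 FREE][18-20 ALLOC][21-58 FREE]
Free blocks: [17 38] total_free=55 largest=38 -> 100*(55-38)/55 = 1700/55 ≈ 30.909 -> rounds to 31

Answer: 31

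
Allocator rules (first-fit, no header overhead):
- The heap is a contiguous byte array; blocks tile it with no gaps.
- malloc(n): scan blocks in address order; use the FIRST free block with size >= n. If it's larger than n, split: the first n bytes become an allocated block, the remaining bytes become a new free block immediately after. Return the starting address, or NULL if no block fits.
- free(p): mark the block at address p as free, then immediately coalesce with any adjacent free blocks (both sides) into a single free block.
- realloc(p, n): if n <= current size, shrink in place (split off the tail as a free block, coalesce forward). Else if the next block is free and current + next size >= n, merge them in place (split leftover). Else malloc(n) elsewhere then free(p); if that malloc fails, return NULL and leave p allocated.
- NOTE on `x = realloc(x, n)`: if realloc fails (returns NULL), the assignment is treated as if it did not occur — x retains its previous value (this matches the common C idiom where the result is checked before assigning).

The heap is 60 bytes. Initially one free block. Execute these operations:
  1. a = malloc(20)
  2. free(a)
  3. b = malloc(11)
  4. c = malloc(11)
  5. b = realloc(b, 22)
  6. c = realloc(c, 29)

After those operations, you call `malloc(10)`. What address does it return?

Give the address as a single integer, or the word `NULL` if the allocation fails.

Answer: 0

Derivation:
Op 1: a = malloc(20) -> a = 0; heap: [0-19 ALLOC][20-59 FREE]
Op 2: free(a) -> (freed a); heap: [0-59 FREE]
Op 3: b = malloc(11) -> b = 0; heap: [0-10 ALLOC][11-59 FREE]
Op 4: c = malloc(11) -> c = 11; heap: [0-10 ALLOC][11-21 ALLOC][22-59 FREE]
Op 5: b = realloc(b, 22) -> b = 22; heap: [0-10 FREE][11-21 ALLOC][22-43 ALLOC][44-59 FREE]
Op 6: c = realloc(c, 29) -> NULL (c unchanged); heap: [0-10 FREE][11-21 ALLOC][22-43 ALLOC][44-59 FREE]
malloc(10): first-fit scan over [0-10 FREE][11-21 ALLOC][22-43 ALLOC][44-59 FREE] -> 0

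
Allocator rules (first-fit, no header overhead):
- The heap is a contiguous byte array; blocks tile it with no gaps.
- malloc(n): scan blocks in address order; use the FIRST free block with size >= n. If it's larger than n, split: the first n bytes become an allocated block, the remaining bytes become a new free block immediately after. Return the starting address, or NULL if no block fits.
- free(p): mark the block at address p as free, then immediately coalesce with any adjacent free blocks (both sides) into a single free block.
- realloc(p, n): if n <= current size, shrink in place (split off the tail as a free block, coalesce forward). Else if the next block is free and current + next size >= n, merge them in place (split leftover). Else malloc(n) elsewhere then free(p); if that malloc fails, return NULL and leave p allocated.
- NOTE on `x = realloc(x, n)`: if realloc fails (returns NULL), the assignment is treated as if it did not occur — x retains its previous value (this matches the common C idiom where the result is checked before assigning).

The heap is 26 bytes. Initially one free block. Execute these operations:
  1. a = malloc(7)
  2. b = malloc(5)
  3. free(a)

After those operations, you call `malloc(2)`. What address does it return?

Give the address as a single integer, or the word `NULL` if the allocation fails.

Op 1: a = malloc(7) -> a = 0; heap: [0-6 ALLOC][7-25 FREE]
Op 2: b = malloc(5) -> b = 7; heap: [0-6 ALLOC][7-11 ALLOC][12-25 FREE]
Op 3: free(a) -> (freed a); heap: [0-6 FREE][7-11 ALLOC][12-25 FREE]
malloc(2): first-fit scan over [0-6 FREE][7-11 ALLOC][12-25 FREE] -> 0

Answer: 0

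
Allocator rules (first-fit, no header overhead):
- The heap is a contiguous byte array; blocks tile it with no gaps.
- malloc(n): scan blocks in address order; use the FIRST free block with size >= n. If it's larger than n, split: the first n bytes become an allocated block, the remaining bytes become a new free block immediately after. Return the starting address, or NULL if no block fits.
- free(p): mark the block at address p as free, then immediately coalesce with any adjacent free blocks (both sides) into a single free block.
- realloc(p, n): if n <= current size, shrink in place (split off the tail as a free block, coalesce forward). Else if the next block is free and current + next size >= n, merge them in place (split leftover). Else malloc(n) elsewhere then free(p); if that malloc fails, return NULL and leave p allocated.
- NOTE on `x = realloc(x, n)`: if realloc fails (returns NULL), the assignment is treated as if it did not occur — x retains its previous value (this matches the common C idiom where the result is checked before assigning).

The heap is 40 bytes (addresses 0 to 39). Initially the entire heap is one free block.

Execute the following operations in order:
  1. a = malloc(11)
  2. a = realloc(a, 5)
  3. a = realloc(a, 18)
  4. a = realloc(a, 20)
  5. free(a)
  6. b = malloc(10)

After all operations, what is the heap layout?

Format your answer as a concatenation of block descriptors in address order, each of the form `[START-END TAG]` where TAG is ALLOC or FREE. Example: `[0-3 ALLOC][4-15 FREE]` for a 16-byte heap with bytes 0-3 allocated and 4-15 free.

Op 1: a = malloc(11) -> a = 0; heap: [0-10 ALLOC][11-39 FREE]
Op 2: a = realloc(a, 5) -> a = 0; heap: [0-4 ALLOC][5-39 FREE]
Op 3: a = realloc(a, 18) -> a = 0; heap: [0-17 ALLOC][18-39 FREE]
Op 4: a = realloc(a, 20) -> a = 0; heap: [0-19 ALLOC][20-39 FREE]
Op 5: free(a) -> (freed a); heap: [0-39 FREE]
Op 6: b = malloc(10) -> b = 0; heap: [0-9 ALLOC][10-39 FREE]

Answer: [0-9 ALLOC][10-39 FREE]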